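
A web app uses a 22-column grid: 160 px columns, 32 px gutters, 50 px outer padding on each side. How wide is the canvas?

Canvas = 2·50 + 22·160 + 21·32 = 100 + 3520 + 672 = 4292 px.

4292 px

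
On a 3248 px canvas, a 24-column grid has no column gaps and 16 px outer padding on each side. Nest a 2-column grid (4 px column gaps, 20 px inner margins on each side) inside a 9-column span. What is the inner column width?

581 px

Take off 32 px of margins, leaving 3216 px.
24c = 3216 → c = 134 px.
9-column span = 9·134 = 1206 px.
Inner content = 1206 − 2·20 = 1166 px.
Subtracting 1 column gap of 4 leaves 1162 for 2 columns, so d = 581 px.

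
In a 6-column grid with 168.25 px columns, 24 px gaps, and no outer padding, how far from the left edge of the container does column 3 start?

Each column+gutter stride is 192.25 px; with no margin, 2 of them is 384.5 px.

384.5 px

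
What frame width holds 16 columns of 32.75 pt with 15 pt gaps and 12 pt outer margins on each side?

773 pt

Frame = 2·12 + 16·32.75 + 15·15 = 24 + 524 + 225 = 773 pt.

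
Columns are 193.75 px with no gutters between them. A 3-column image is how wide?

With no gutters, 3 columns span 3·193.75 = 581.25 px.

581.25 px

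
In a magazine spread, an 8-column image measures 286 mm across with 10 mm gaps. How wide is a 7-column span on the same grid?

249 mm

8c + 7·10 = 286 → 8c = 216 → c = 27 mm.
7-column span = 7·27 + 6·10 = 249 mm.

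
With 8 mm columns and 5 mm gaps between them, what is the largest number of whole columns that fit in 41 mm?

3 columns: 3·8 + 2·5 = 34 mm ≤ 41.
4 columns: 47 mm > 41. So 3.

3 columns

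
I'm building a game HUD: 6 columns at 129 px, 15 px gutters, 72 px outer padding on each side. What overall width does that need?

Canvas = 2·72 + 6·129 + 5·15 = 144 + 774 + 75 = 993 px.

993 px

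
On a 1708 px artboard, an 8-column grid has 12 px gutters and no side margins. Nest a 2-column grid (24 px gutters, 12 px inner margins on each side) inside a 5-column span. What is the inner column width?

507.5 px

8 columns + 7 gutters: 8c + 7·12 = 1708.
8c = 1708 − 84 = 1624, so c = 203 px.
5 columns plus 4 gutters: 1015 + 48 = 1063 px.
Inner content = 1063 − 2·12 = 1039 px.
2d + 1·24 = 1039 → 2d = 1015 → d = 507.5 px.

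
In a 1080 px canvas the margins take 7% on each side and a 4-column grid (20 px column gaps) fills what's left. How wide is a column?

Margins: 7% × 1080 = 75.6 px each, so content = 1080 − 151.2 = 928.8 px.
928.8 − 3·20 = 868.8; ÷4 gives c = 217.2 px.

217.2 px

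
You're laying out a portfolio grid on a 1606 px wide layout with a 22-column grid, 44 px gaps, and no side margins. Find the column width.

31 px

Subtracting 21 gaps of 44 leaves 682 for 22 columns, so c = 31 px.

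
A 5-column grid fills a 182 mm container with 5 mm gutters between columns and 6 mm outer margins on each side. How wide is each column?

Take off 12 mm of margins, leaving 170 mm.
Subtracting 4 gutters of 5 leaves 150 for 5 columns, so c = 30 mm.

30 mm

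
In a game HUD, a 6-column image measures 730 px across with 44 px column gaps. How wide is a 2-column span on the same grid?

6 columns + 5 column gaps: 6c + 5·44 = 730.
6c = 730 − 220 = 510, so c = 85 px.
2-column span = 2·85 + 1·44 = 214 px.

214 px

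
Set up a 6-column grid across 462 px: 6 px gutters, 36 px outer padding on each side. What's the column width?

60 px

Subtract both margins: 462 − 2·36 = 390 px.
6 columns + 5 gutters: 6c + 5·6 = 390.
6c = 390 − 30 = 360, so c = 60 px.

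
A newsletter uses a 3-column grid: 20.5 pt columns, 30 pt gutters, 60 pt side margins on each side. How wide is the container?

241.5 pt

Container = 2·60 + 3·20.5 + 2·30 = 120 + 61.5 + 60 = 241.5 pt.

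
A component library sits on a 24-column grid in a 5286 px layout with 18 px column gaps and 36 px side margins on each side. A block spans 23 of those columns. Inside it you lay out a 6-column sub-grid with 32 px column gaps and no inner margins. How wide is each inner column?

806 px

Take off 72 px of margins, leaving 5214 px.
Subtracting 23 column gaps of 18 leaves 4800 for 24 columns, so c = 200 px.
23-column span = 23·200 + 22·18 = 4996 px.
6d + 5·32 = 4996 → 6d = 4836 → d = 806 px.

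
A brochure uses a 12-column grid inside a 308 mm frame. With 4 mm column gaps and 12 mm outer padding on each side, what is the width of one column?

20 mm

Take off 24 mm of margins, leaving 284 mm.
12c + 11·4 = 284 → 12c = 240 → c = 20 mm.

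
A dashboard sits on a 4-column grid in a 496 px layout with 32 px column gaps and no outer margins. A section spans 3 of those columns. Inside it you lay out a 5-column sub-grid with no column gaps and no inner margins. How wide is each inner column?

72.8 px

Subtracting 3 column gaps of 32 leaves 400 for 4 columns, so c = 100 px.
3-column span = 3·100 + 2·32 = 364 px.
With no column gaps, each column is 364/5 = 72.8 px.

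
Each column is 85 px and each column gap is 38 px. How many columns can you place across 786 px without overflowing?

6 columns

k columns need k·85 + (k−1)·38 = k·123 − 38.
k·123 − 38 ≤ 786 → k ≤ 824 / 123 ≈ 6.70, so k = 6.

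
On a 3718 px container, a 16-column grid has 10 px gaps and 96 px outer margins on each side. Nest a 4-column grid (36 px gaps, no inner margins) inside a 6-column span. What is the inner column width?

302 px

Inside the margins: 3718 − 192 = 3526 px.
16 columns + 15 gaps: 16c + 15·10 = 3526.
16c = 3526 − 150 = 3376, so c = 211 px.
6 columns plus 5 gaps: 1266 + 50 = 1316 px.
Subtracting 3 gaps of 36 leaves 1208 for 4 columns, so d = 302 px.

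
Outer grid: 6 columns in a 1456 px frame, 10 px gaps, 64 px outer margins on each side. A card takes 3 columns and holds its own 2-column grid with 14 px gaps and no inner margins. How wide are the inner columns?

Inside the margins: 1456 − 128 = 1328 px.
6 columns + 5 gaps: 6c + 5·10 = 1328.
6c = 1328 − 50 = 1278, so c = 213 px.
3-column span = 3·213 + 2·10 = 659 px.
2 columns + 1 gap: 2d + 1·14 = 659.
2d = 659 − 14 = 645, so d = 322.5 px.

322.5 px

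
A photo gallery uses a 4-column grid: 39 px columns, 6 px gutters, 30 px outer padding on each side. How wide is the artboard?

Artboard = 2·30 + 4·39 + 3·6 = 60 + 156 + 18 = 234 px.

234 px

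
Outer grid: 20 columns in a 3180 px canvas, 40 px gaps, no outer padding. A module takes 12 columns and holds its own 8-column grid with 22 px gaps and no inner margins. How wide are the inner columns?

217.25 px

Subtracting 19 gaps of 40 leaves 2420 for 20 columns, so c = 121 px.
Span of 12: 12·121 + 11·40 = 1452 + 440 = 1892 px.
8 columns + 7 gaps: 8d + 7·22 = 1892.
8d = 1892 − 154 = 1738, so d = 217.25 px.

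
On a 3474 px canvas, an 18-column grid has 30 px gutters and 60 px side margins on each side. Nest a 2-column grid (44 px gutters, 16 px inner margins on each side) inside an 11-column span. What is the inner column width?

981 px

Take off 120 px of margins, leaving 3354 px.
18 columns + 17 gutters: 18c + 17·30 = 3354.
18c = 3354 − 510 = 2844, so c = 158 px.
11-column span = 11·158 + 10·30 = 2038 px.
Inner content = 2038 − 2·16 = 2006 px.
2d + 1·44 = 2006 → 2d = 1962 → d = 981 px.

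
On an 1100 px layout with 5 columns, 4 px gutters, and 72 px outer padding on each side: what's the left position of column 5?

Inside the margins: 1100 − 144 = 956 px.
5 columns + 4 gutters: 5c + 4·4 = 956.
5c = 956 − 16 = 940, so c = 188 px.
Before column 5: the margin + 4 columns + 4 gutters.
Offset = 72 + 4·(188 + 4) = 72 + 768 = 840 px.

840 px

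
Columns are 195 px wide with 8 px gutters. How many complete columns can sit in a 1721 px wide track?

k columns need k·195 + (k−1)·8 = k·203 − 8.
k·203 − 8 ≤ 1721 → k ≤ 1729 / 203 ≈ 8.52, so k = 8.

8 columns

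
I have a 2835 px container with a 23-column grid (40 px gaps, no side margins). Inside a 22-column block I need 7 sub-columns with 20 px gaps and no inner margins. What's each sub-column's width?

370 px

23c + 22·40 = 2835 → 23c = 1955 → c = 85 px.
22-column span = 22·85 + 21·40 = 2710 px.
Subtracting 6 gaps of 20 leaves 2590 for 7 columns, so d = 370 px.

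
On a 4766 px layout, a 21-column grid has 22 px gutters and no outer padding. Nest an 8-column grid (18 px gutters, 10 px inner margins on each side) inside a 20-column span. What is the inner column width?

549 px

4766 − 20·22 = 4326; ÷21 gives c = 206 px.
20-column span = 20·206 + 19·22 = 4538 px.
Inner content = 4538 − 2·10 = 4518 px.
8d + 7·18 = 4518 → 8d = 4392 → d = 549 px.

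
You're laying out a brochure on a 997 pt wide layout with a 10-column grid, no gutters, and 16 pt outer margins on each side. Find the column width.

96.5 pt

Subtract both margins: 997 − 2·16 = 965 pt.
965 / 10 = 96.5 pt per column.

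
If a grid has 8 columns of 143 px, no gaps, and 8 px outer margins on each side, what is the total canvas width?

Summing: 16 + 1144 = 1160 px.

1160 px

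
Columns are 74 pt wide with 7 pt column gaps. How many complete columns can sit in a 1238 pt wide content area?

15 columns

15 columns: 15·74 + 14·7 = 1208 pt ≤ 1238.
16 columns: 1289 pt > 1238. So 15.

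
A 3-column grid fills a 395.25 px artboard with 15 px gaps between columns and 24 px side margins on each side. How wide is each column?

105.75 px

Subtract both margins: 395.25 − 2·24 = 347.25 px.
3 columns + 2 gaps: 3c + 2·15 = 347.25.
3c = 347.25 − 30 = 317.25, so c = 105.75 px.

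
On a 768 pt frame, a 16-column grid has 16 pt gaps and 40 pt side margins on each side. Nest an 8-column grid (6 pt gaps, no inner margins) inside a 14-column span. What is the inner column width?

Take off 80 pt of margins, leaving 688 pt.
16 columns + 15 gaps: 16c + 15·16 = 688.
16c = 688 − 240 = 448, so c = 28 pt.
14-column span = 14·28 + 13·16 = 600 pt.
8d + 7·6 = 600 → 8d = 558 → d = 69.75 pt.

69.75 pt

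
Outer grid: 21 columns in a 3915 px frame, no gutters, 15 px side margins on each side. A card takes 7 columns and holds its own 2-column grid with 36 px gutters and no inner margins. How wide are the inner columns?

629.5 px

Subtract both margins: 3915 − 2·15 = 3885 px.
21c = 3885 → c = 185 px.
7-column span = 7·185 = 1295 px.
2d + 1·36 = 1295 → 2d = 1259 → d = 629.5 px.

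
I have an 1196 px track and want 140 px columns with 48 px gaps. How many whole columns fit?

6 columns: 6·140 + 5·48 = 1080 px ≤ 1196.
7 columns: 1268 px > 1196. So 6.

6 columns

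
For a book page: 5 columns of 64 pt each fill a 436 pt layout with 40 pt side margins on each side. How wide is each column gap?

Content width = 436 − 2·40 = 356 pt.
5·64 + 4g = 356 → 4g = 36 → g = 9 pt.

9 pt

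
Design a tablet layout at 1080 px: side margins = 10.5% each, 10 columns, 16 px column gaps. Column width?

70.92 px

Margins: 10.5% × 1080 = 113.4 px each, so content = 1080 − 226.8 = 853.2 px.
Subtracting 9 column gaps of 16 leaves 709.2 for 10 columns, so c = 70.92 px.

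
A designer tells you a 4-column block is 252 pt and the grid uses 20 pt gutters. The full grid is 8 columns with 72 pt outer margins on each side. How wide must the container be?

668 pt

4c + 3·20 = 252 → 4c = 192 → c = 48 pt.
Total width: 2·72 + 8·48 + 7·20 = 668 pt.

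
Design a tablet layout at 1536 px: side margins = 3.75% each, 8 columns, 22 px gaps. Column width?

158.35 px

1536 × (1 − 2·3.75%) = 1536 × 92.5% = 1420.8 px for the columns.
8c + 7·22 = 1420.8 → 8c = 1266.8 → c = 158.35 px.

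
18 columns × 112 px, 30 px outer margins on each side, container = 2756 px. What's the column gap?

40 px

Subtract both margins: 2756 − 2·30 = 2696 px.
Columns use 2016 px, leaving 680 px across 17 column gaps = 40 px each.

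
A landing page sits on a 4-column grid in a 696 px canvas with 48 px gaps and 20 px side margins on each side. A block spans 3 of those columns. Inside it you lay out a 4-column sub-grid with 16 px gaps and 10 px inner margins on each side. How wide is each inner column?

Inside the margins: 696 − 40 = 656 px.
Subtracting 3 gaps of 48 leaves 512 for 4 columns, so c = 128 px.
Span of 3: 3·128 + 2·48 = 384 + 96 = 480 px.
Inner content = 480 − 2·10 = 460 px.
4 columns + 3 gaps: 4d + 3·16 = 460.
4d = 460 − 48 = 412, so d = 103 px.

103 px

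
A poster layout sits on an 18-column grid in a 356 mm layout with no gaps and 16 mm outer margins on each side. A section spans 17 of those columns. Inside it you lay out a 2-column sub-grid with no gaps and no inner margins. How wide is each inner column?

153 mm

Take off 32 mm of margins, leaving 324 mm.
18c = 324 → c = 18 mm.
With no gaps, 17 columns span 17·18 = 306 mm.
With no gaps, each column is 306/2 = 153 mm.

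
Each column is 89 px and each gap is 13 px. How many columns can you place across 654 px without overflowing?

6 columns: 6·89 + 5·13 = 599 px ≤ 654.
7 columns: 701 px > 654. So 6.

6 columns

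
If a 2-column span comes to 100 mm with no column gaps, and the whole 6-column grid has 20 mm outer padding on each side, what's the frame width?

100 / 2 = 50 mm per column.
Total width: 2·20 + 6·50 = 340 mm.

340 mm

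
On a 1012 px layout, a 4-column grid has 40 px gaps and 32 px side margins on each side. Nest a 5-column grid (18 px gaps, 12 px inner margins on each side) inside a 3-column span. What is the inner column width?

Inside the margins: 1012 − 64 = 948 px.
4 columns + 3 gaps: 4c + 3·40 = 948.
4c = 948 − 120 = 828, so c = 207 px.
3 columns plus 2 gaps: 621 + 80 = 701 px.
Inner content = 701 − 2·12 = 677 px.
677 − 4·18 = 605; ÷5 gives d = 121 px.

121 px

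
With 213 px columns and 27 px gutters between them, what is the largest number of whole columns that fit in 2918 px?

k columns need k·213 + (k−1)·27 = k·240 − 27.
k·240 − 27 ≤ 2918 → k ≤ 2945 / 240 ≈ 12.27, so k = 12.

12 columns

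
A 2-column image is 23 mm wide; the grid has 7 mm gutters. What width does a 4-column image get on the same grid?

2 columns + 1 gutter: 2c + 1·7 = 23.
2c = 23 − 7 = 16, so c = 8 mm.
4-column span = 4·8 + 3·7 = 53 mm.

53 mm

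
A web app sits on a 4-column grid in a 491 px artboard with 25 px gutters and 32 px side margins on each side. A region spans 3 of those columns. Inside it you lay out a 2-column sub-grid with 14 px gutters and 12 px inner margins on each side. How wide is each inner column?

138 px

Outer content = 491 − 2·32 = 427 px.
Subtracting 3 gutters of 25 leaves 352 for 4 columns, so c = 88 px.
Span of 3: 3·88 + 2·25 = 264 + 50 = 314 px.
Inner content = 314 − 2·12 = 290 px.
290 − 1·14 = 276; ÷2 gives d = 138 px.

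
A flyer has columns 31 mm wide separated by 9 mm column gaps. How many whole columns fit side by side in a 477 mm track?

k columns need k·31 + (k−1)·9 = k·40 − 9.
k·40 − 9 ≤ 477 → k ≤ 486 / 40 ≈ 12.15, so k = 12.

12 columns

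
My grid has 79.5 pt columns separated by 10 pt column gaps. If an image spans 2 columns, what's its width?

2-column span = 2·79.5 + 1·10 = 169 pt.

169 pt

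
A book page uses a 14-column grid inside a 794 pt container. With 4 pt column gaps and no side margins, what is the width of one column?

53 pt

Subtracting 13 column gaps of 4 leaves 742 for 14 columns, so c = 53 pt.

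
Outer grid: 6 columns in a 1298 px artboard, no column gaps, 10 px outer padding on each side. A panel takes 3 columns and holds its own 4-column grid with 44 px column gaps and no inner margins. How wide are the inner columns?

Inside the margins: 1298 − 20 = 1278 px.
6c = 1278 → c = 213 px.
With no column gaps, 3 columns span 3·213 = 639 px.
4d + 3·44 = 639 → 4d = 507 → d = 126.75 px.

126.75 px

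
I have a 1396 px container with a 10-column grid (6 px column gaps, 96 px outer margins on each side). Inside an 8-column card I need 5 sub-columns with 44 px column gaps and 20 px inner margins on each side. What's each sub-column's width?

Outer content = 1396 − 2·96 = 1204 px.
Subtracting 9 column gaps of 6 leaves 1150 for 10 columns, so c = 115 px.
8 columns plus 7 column gaps: 920 + 42 = 962 px.
Inner content = 962 − 2·20 = 922 px.
922 − 4·44 = 746; ÷5 gives d = 149.2 px.

149.2 px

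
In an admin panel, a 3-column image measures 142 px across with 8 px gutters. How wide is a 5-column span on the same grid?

242 px

3 columns + 2 gutters: 3c + 2·8 = 142.
3c = 142 − 16 = 126, so c = 42 px.
Span of 5: 5·42 + 4·8 = 210 + 32 = 242 px.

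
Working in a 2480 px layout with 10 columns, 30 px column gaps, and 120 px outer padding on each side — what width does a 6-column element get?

Content width = 2480 − 2·120 = 2240 px.
10c + 9·30 = 2240 → 10c = 1970 → c = 197 px.
6-column span = 6·197 + 5·30 = 1332 px.

1332 px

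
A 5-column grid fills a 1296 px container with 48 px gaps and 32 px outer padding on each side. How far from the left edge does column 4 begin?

Subtract both margins: 1296 − 2·32 = 1232 px.
5c + 4·48 = 1232 → 5c = 1040 → c = 208 px.
Each column+gutter stride is 256 px; 3 of them past the 32 px margin is 32 + 768 = 800 px.

800 px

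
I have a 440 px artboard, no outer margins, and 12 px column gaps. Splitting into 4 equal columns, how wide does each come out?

4 columns + 3 column gaps: 4c + 3·12 = 440.
4c = 440 − 36 = 404, so c = 101 px.

101 px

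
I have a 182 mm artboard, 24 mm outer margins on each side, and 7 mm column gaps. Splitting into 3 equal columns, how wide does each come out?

40 mm

Content width = 182 − 2·24 = 134 mm.
134 − 2·7 = 120; ÷3 gives c = 40 mm.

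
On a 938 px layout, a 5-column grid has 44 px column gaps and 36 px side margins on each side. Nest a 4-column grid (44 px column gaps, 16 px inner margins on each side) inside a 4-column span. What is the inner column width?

130 px

Inside the margins: 938 − 72 = 866 px.
Subtracting 4 column gaps of 44 leaves 690 for 5 columns, so c = 138 px.
Span of 4: 4·138 + 3·44 = 552 + 132 = 684 px.
Inner content = 684 − 2·16 = 652 px.
652 − 3·44 = 520; ÷4 gives d = 130 px.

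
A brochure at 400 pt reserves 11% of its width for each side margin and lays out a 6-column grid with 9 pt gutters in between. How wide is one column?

44.5 pt

Each margin = 11% of 400 = 44 pt; content = 400 − 2·44 = 312 pt.
312 − 5·9 = 267; ÷6 gives c = 44.5 pt.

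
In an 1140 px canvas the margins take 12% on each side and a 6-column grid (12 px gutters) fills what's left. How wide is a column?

Margins: 12% × 1140 = 136.8 px each, so content = 1140 − 273.6 = 866.4 px.
866.4 − 5·12 = 806.4; ÷6 gives c = 134.4 px.

134.4 px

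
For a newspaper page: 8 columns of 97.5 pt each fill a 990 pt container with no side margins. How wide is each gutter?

Columns use 780 pt, leaving 210 pt across 7 gutters = 30 pt each.

30 pt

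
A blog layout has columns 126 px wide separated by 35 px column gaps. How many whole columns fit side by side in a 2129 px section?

k columns need k·126 + (k−1)·35 = k·161 − 35.
k·161 − 35 ≤ 2129 → k ≤ 2164 / 161 ≈ 13.44, so k = 13.

13 columns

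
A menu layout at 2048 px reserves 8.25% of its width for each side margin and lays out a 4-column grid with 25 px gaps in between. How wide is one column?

2048 × (1 − 2·8.25%) = 2048 × 83.5% = 1710.08 px for the columns.
Subtracting 3 gaps of 25 leaves 1635.08 for 4 columns, so c = 408.77 px.

408.77 px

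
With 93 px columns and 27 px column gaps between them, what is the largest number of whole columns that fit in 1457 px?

12 columns: 12·93 + 11·27 = 1413 px ≤ 1457.
13 columns: 1533 px > 1457. So 12.

12 columns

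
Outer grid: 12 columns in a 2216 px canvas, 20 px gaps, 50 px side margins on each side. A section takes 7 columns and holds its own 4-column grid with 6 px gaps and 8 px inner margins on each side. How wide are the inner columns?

Outer content = 2216 − 2·50 = 2116 px.
2116 − 11·20 = 1896; ÷12 gives c = 158 px.
7-column span = 7·158 + 6·20 = 1226 px.
Inner content = 1226 − 2·8 = 1210 px.
4d + 3·6 = 1210 → 4d = 1192 → d = 298 px.

298 px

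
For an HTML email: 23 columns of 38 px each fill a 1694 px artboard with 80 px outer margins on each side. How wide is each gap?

30 px

Content width = 1694 − 2·80 = 1534 px.
23 columns take 23·38 = 874 px; remaining 660 splits into 22 gaps.
g = 660 / 22 = 30 px.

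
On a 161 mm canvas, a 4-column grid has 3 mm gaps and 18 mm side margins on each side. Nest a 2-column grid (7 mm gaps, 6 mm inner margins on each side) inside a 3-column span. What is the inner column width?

Subtract both margins: 161 − 2·18 = 125 mm.
Subtracting 3 gaps of 3 leaves 116 for 4 columns, so c = 29 mm.
Span of 3: 3·29 + 2·3 = 87 + 6 = 93 mm.
Inner content = 93 − 2·6 = 81 mm.
2d + 1·7 = 81 → 2d = 74 → d = 37 mm.

37 mm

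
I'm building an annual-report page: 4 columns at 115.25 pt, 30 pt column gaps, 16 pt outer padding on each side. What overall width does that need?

583 pt

Adding margins, columns and gutters: 32 + 461 + 90 = 583 pt.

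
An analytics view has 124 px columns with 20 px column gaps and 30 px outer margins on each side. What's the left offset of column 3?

318 px

Column 3 starts at margin + 2·(column + gutter) = 30 + 2·144 = 318 px.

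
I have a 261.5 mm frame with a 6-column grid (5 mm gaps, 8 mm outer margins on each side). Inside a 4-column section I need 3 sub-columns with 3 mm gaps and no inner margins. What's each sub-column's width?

Outer content = 261.5 − 2·8 = 245.5 mm.
6 columns + 5 gaps: 6c + 5·5 = 245.5.
6c = 245.5 − 25 = 220.5, so c = 36.75 mm.
4 columns plus 3 gaps: 147 + 15 = 162 mm.
3 columns + 2 gaps: 3d + 2·3 = 162.
3d = 162 − 6 = 156, so d = 52 mm.

52 mm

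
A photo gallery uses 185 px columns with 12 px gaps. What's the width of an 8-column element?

8-column span = 8·185 + 7·12 = 1564 px.

1564 px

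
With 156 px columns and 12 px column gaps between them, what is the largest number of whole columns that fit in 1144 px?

6 columns: 6·156 + 5·12 = 996 px ≤ 1144.
7 columns: 1164 px > 1144. So 6.

6 columns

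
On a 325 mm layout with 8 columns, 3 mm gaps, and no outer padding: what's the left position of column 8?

287 mm

325 − 7·3 = 304; ÷8 gives c = 38 mm.
Before column 8: 7 columns + 7 gaps.
Offset = 7·(38 + 3) = 7·41 = 287 mm.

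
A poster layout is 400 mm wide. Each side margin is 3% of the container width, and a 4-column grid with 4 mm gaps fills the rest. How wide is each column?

91 mm

Margins: 3% × 400 = 12 mm each, so content = 400 − 24 = 376 mm.
4 columns + 3 gaps: 4c + 3·4 = 376.
4c = 376 − 12 = 364, so c = 91 mm.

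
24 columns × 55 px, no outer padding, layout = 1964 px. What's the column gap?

Columns use 1320 px, leaving 644 px across 23 column gaps = 28 px each.

28 px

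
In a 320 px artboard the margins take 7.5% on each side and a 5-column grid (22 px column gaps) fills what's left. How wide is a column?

36.8 px

320 × (1 − 2·7.5%) = 320 × 85% = 272 px for the columns.
5 columns + 4 column gaps: 5c + 4·22 = 272.
5c = 272 − 88 = 184, so c = 36.8 px.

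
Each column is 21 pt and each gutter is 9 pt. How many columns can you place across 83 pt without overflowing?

3 columns

3 columns: 3·21 + 2·9 = 81 pt ≤ 83.
4 columns: 111 pt > 83. So 3.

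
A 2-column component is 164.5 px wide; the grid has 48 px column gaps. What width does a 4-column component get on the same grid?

377 px

Subtracting 1 column gap of 48 leaves 116.5 for 2 columns, so c = 58.25 px.
Span of 4: 4·58.25 + 3·48 = 233 + 144 = 377 px.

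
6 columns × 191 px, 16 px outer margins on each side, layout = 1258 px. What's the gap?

Subtract both margins: 1258 − 2·16 = 1226 px.
Columns use 1146 px, leaving 80 px across 5 gaps = 16 px each.

16 px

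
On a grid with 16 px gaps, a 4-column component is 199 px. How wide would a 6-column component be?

306.5 px

Subtracting 3 gaps of 16 leaves 151 for 4 columns, so c = 37.75 px.
6 columns plus 5 gaps: 226.5 + 80 = 306.5 px.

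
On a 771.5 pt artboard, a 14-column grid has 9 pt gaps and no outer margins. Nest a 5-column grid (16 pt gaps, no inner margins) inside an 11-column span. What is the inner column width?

Subtracting 13 gaps of 9 leaves 654.5 for 14 columns, so c = 46.75 pt.
11-column span = 11·46.75 + 10·9 = 604.25 pt.
604.25 − 4·16 = 540.25; ÷5 gives d = 108.05 pt.

108.05 pt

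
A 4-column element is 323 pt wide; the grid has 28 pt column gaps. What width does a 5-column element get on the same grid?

410.75 pt

Subtracting 3 column gaps of 28 leaves 239 for 4 columns, so c = 59.75 pt.
5-column span = 5·59.75 + 4·28 = 410.75 pt.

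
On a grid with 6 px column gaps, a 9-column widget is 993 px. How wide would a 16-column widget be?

Subtracting 8 column gaps of 6 leaves 945 for 9 columns, so c = 105 px.
16 columns plus 15 column gaps: 1680 + 90 = 1770 px.

1770 px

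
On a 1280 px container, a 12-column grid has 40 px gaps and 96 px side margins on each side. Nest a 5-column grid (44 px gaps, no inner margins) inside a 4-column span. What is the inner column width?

Outer content = 1280 − 2·96 = 1088 px.
1088 − 11·40 = 648; ÷12 gives c = 54 px.
4 columns plus 3 gaps: 216 + 120 = 336 px.
336 − 4·44 = 160; ÷5 gives d = 32 px.

32 px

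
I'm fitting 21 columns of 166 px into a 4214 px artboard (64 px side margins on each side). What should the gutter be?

Content width = 4214 − 2·64 = 4086 px.
21·166 + 20g = 4086 → 20g = 600 → g = 30 px.

30 px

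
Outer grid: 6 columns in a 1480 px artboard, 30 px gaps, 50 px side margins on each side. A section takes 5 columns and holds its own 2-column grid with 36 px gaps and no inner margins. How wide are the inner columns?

Take off 100 px of margins, leaving 1380 px.
6c + 5·30 = 1380 → 6c = 1230 → c = 205 px.
Span of 5: 5·205 + 4·30 = 1025 + 120 = 1145 px.
2 columns + 1 gap: 2d + 1·36 = 1145.
2d = 1145 − 36 = 1109, so d = 554.5 px.

554.5 px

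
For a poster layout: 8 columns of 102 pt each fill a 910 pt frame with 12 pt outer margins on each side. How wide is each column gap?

10 pt

Inside the margins: 910 − 24 = 886 pt.
Columns use 816 pt, leaving 70 pt across 7 column gaps = 10 pt each.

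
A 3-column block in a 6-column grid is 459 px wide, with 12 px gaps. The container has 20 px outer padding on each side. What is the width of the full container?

970 px

3 columns + 2 gaps: 3c + 2·12 = 459.
3c = 459 − 24 = 435, so c = 145 px.
Total width: 2·20 + 6·145 + 5·12 = 970 px.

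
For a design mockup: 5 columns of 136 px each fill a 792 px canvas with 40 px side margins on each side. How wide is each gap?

Inside the margins: 792 − 80 = 712 px.
Columns use 680 px, leaving 32 px across 4 gaps = 8 px each.

8 px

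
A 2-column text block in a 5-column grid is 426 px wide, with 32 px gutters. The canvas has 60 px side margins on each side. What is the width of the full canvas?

Subtracting 1 gutter of 32 leaves 394 for 2 columns, so c = 197 px.
Canvas = 2·60 + 5·197 + 4·32 = 120 + 985 + 128 = 1233 px.

1233 px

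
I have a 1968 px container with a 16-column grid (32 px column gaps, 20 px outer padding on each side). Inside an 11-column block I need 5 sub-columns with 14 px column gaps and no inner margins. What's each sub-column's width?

251.9 px

Subtract both margins: 1968 − 2·20 = 1928 px.
16c + 15·32 = 1928 → 16c = 1448 → c = 90.5 px.
11-column span = 11·90.5 + 10·32 = 1315.5 px.
1315.5 − 4·14 = 1259.5; ÷5 gives d = 251.9 px.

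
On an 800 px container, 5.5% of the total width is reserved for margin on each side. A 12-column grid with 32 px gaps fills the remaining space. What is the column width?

30 px

Each margin = 5.5% of 800 = 44 px; content = 800 − 2·44 = 712 px.
Subtracting 11 gaps of 32 leaves 360 for 12 columns, so c = 30 px.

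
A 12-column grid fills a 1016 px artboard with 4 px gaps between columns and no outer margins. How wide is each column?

81 px

Subtracting 11 gaps of 4 leaves 972 for 12 columns, so c = 81 px.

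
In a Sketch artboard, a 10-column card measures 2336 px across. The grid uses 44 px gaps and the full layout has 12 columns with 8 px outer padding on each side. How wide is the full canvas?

10c + 9·44 = 2336 → 10c = 1940 → c = 194 px.
Canvas = 2·8 + 12·194 + 11·44 = 16 + 2328 + 484 = 2828 px.

2828 px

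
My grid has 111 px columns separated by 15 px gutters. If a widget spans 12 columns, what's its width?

Span of 12: 12·111 + 11·15 = 1332 + 165 = 1497 px.

1497 px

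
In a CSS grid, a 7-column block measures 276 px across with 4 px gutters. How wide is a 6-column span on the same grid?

7c + 6·4 = 276 → 7c = 252 → c = 36 px.
6 columns plus 5 gutters: 216 + 20 = 236 px.

236 px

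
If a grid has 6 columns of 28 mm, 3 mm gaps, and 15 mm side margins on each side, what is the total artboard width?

213 mm

Total width: 2·15 + 6·28 + 5·3 = 213 mm.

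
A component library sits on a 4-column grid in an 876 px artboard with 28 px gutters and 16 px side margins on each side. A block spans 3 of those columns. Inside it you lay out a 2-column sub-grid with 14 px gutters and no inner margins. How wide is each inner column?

Inside the margins: 876 − 32 = 844 px.
4c + 3·28 = 844 → 4c = 760 → c = 190 px.
3-column span = 3·190 + 2·28 = 626 px.
Subtracting 1 gutter of 14 leaves 612 for 2 columns, so d = 306 px.

306 px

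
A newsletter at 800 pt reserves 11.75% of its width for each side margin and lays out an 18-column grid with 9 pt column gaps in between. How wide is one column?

25.5 pt

Each margin = 11.75% of 800 = 94 pt; content = 800 − 2·94 = 612 pt.
18c + 17·9 = 612 → 18c = 459 → c = 25.5 pt.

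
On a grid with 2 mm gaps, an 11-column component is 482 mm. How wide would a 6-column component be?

11c + 10·2 = 482 → 11c = 462 → c = 42 mm.
Span of 6: 6·42 + 5·2 = 252 + 10 = 262 mm.

262 mm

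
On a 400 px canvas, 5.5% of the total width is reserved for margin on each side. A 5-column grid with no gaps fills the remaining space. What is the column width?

71.2 px

400 × (1 − 2·5.5%) = 400 × 89% = 356 px for the columns.
5c = 356 → c = 71.2 px.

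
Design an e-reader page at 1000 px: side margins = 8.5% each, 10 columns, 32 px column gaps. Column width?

1000 × (1 − 2·8.5%) = 1000 × 83% = 830 px for the columns.
830 − 9·32 = 542; ÷10 gives c = 54.2 px.

54.2 px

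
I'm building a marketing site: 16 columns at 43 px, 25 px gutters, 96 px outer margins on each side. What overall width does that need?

1255 px

Adding margins, columns and gutters: 192 + 688 + 375 = 1255 px.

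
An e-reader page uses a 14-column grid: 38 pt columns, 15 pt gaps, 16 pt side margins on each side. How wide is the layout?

759 pt

Layout = 2·16 + 14·38 + 13·15 = 32 + 532 + 195 = 759 pt.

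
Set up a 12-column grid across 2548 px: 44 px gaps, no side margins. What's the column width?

172 px

12c + 11·44 = 2548 → 12c = 2064 → c = 172 px.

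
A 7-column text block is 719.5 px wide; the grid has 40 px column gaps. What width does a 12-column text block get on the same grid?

7 columns + 6 column gaps: 7c + 6·40 = 719.5.
7c = 719.5 − 240 = 479.5, so c = 68.5 px.
Span of 12: 12·68.5 + 11·40 = 822 + 440 = 1262 px.

1262 px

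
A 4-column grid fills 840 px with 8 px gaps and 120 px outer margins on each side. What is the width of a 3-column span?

448 px

Content width = 840 − 2·120 = 600 px.
600 − 3·8 = 576; ÷4 gives c = 144 px.
3-column span = 3·144 + 2·8 = 448 px.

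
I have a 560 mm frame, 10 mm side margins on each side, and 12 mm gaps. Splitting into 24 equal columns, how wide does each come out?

Take off 20 mm of margins, leaving 540 mm.
540 − 23·12 = 264; ÷24 gives c = 11 mm.

11 mm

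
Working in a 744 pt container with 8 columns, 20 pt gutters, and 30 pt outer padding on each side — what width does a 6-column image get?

508 pt

Content width = 744 − 2·30 = 684 pt.
8c + 7·20 = 684 → 8c = 544 → c = 68 pt.
6-column span = 6·68 + 5·20 = 508 pt.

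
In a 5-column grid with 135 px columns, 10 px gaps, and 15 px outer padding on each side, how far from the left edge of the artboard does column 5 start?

Before column 5: the margin + 4 columns + 4 gaps.
Offset = 15 + 4·(135 + 10) = 15 + 580 = 595 px.

595 px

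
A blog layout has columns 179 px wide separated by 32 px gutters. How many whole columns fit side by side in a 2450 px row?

11 columns

k columns need k·179 + (k−1)·32 = k·211 − 32.
k·211 − 32 ≤ 2450 → k ≤ 2482 / 211 ≈ 11.76, so k = 11.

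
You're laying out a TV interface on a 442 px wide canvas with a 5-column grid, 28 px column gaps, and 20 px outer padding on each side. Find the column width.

Inside the margins: 442 − 40 = 402 px.
Subtracting 4 column gaps of 28 leaves 290 for 5 columns, so c = 58 px.

58 px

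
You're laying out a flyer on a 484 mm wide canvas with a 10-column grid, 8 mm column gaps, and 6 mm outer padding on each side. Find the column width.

40 mm

Take off 12 mm of margins, leaving 472 mm.
10 columns + 9 column gaps: 10c + 9·8 = 472.
10c = 472 − 72 = 400, so c = 40 mm.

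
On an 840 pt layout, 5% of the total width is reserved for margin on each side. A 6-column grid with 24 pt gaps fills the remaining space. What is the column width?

106 pt

840 × (1 − 2·5%) = 840 × 90% = 756 pt for the columns.
Subtracting 5 gaps of 24 leaves 636 for 6 columns, so c = 106 pt.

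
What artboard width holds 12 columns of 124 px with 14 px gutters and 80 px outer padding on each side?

1802 px

Adding margins, columns and gutters: 160 + 1488 + 154 = 1802 px.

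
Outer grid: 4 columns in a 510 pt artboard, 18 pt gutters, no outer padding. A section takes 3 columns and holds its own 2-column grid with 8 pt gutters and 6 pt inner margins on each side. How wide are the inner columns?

4c + 3·18 = 510 → 4c = 456 → c = 114 pt.
3 columns plus 2 gutters: 342 + 36 = 378 pt.
Inner content = 378 − 2·6 = 366 pt.
2d + 1·8 = 366 → 2d = 358 → d = 179 pt.

179 pt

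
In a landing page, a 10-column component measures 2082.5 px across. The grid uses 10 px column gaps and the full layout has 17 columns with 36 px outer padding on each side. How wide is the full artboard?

3619.25 px

2082.5 − 9·10 = 1992.5; ÷10 gives c = 199.25 px.
Total width: 2·36 + 17·199.25 + 16·10 = 3619.25 px.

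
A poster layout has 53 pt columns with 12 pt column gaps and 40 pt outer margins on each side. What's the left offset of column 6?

365 pt

Before column 6: the margin + 5 columns + 5 column gaps.
Offset = 40 + 5·(53 + 12) = 40 + 325 = 365 pt.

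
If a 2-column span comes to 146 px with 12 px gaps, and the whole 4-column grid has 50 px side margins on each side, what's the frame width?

2c + 1·12 = 146 → 2c = 134 → c = 67 px.
Adding margins, columns and gutters: 100 + 268 + 36 = 404 px.

404 px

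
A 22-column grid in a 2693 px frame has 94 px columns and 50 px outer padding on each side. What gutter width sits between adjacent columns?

25 px

Content width = 2693 − 2·50 = 2593 px.
22 columns take 22·94 = 2068 px; remaining 525 splits into 21 gutters.
g = 525 / 21 = 25 px.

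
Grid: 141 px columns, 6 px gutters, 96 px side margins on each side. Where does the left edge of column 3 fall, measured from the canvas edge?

Each column+gutter stride is 147 px; 2 of them past the 96 px margin is 96 + 294 = 390 px.

390 px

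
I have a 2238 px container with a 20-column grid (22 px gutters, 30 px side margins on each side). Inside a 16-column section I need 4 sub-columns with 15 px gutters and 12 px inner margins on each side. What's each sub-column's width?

Take off 60 px of margins, leaving 2178 px.
20c + 19·22 = 2178 → 20c = 1760 → c = 88 px.
16-column span = 16·88 + 15·22 = 1738 px.
Inner content = 1738 − 2·12 = 1714 px.
4d + 3·15 = 1714 → 4d = 1669 → d = 417.25 px.

417.25 px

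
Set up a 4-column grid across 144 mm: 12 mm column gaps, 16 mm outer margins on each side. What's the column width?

19 mm

Content width = 144 − 2·16 = 112 mm.
Subtracting 3 column gaps of 12 leaves 76 for 4 columns, so c = 19 mm.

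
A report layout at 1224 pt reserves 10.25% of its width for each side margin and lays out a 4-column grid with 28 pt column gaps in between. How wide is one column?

222.27 pt

1224 × (1 − 2·10.25%) = 1224 × 79.5% = 973.08 pt for the columns.
4 columns + 3 column gaps: 4c + 3·28 = 973.08.
4c = 973.08 − 84 = 889.08, so c = 222.27 pt.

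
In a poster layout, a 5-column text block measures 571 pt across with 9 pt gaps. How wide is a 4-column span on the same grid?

455 pt

5c + 4·9 = 571 → 5c = 535 → c = 107 pt.
4 columns plus 3 gaps: 428 + 27 = 455 pt.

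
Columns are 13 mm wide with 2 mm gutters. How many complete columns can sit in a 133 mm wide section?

9 columns

k columns need k·13 + (k−1)·2 = k·15 − 2.
k·15 − 2 ≤ 133 → k ≤ 135 / 15 ≈ 9.00, so k = 9.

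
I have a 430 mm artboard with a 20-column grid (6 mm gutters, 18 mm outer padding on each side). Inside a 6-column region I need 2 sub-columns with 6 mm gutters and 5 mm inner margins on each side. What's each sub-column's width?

Subtract both margins: 430 − 2·18 = 394 mm.
Subtracting 19 gutters of 6 leaves 280 for 20 columns, so c = 14 mm.
6 columns plus 5 gutters: 84 + 30 = 114 mm.
Inner content = 114 − 2·5 = 104 mm.
2 columns + 1 gutter: 2d + 1·6 = 104.
2d = 104 − 6 = 98, so d = 49 mm.

49 mm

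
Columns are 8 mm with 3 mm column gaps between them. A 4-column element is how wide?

4 columns plus 3 column gaps: 32 + 9 = 41 mm.

41 mm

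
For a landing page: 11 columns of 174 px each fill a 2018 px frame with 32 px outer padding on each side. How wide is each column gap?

4 px

Inside the margins: 2018 − 64 = 1954 px.
11 columns take 11·174 = 1914 px; remaining 40 splits into 10 column gaps.
g = 40 / 10 = 4 px.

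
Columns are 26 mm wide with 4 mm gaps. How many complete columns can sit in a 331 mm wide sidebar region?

11 columns

k columns need k·26 + (k−1)·4 = k·30 − 4.
k·30 − 4 ≤ 331 → k ≤ 335 / 30 ≈ 11.17, so k = 11.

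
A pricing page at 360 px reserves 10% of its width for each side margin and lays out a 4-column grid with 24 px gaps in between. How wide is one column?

Each margin = 10% of 360 = 36 px; content = 360 − 2·36 = 288 px.
4 columns + 3 gaps: 4c + 3·24 = 288.
4c = 288 − 72 = 216, so c = 54 px.

54 px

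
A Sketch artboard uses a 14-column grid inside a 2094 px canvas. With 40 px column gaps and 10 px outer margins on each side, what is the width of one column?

111 px

Take off 20 px of margins, leaving 2074 px.
Subtracting 13 column gaps of 40 leaves 1554 for 14 columns, so c = 111 px.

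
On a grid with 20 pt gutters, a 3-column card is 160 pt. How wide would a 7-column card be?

Subtracting 2 gutters of 20 leaves 120 for 3 columns, so c = 40 pt.
7-column span = 7·40 + 6·20 = 400 pt.

400 pt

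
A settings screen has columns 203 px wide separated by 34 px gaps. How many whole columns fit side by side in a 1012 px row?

4 columns

k columns need k·203 + (k−1)·34 = k·237 − 34.
k·237 − 34 ≤ 1012 → k ≤ 1046 / 237 ≈ 4.41, so k = 4.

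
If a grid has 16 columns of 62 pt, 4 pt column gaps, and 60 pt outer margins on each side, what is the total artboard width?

1172 pt

Total width: 2·60 + 16·62 + 15·4 = 1172 pt.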